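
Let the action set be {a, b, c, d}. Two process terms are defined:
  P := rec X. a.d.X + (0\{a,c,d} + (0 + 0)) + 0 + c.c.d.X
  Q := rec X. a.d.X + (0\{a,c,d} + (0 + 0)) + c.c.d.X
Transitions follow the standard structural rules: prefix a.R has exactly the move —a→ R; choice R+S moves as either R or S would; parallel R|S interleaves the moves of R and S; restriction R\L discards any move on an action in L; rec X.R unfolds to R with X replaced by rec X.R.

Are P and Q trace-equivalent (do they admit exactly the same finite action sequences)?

P's transition system — 3 states:
  p0 = rec X. a.d.X + (0\{a,c,d} + (0 + 0)) + 0 + c.c.d.X :: ··a··> p1, ··c··> p2
  p1 = d.(rec X. a.d.X + (0\{a,c,d} + (0 + 0)) + 0 + c.c.d.X) :: ··d··> p0
  p2 = c.d.(rec X. a.d.X + (0\{a,c,d} + (0 + 0)) + 0 + c.c.d.X) :: ··c··> p1
Q's transition system — 3 states:
  q0 = rec X. a.d.X + (0\{a,c,d} + (0 + 0)) + c.c.d.X :: ··a··> q1, ··c··> q2
  q1 = d.(rec X. a.d.X + (0\{a,c,d} + (0 + 0)) + c.c.d.X) :: ··d··> q0
  q2 = c.d.(rec X. a.d.X + (0\{a,c,d} + (0 + 0)) + c.c.d.X) :: ··c··> q1
Bisimilarity quotient blocks:
  B0 = {p0, q0}
  B1 = {p2, q2}
  B2 = {p1, q1}
p0 ∈ B0, q0 ∈ B0 → same block
Bisimilar ⇒ trace-equivalent.

trace-equivalent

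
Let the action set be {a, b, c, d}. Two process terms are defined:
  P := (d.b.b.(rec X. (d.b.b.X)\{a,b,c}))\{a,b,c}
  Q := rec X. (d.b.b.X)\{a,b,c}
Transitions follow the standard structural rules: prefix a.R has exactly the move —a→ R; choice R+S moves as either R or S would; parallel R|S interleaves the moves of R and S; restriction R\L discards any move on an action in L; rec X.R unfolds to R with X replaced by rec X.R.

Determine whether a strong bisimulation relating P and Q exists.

LTS(P): 2 reachable states
  u0 = (d.b.b.(rec X. (d.b.b.X)\{a,b,c}))\{a,b,c} → =d=> u1
  u1 = (b.b.(rec X. (d.b.b.X)\{a,b,c}))\{a,b,c} → ∅
LTS(Q): 2 reachable states
  v0 = rec X. (d.b.b.X)\{a,b,c} → =d=> v1
  v1 = (b.b.(rec X. (d.b.b.X)\{a,b,c}))\{a,b,c} → ∅
Partition-refinement fixed point:
  B0 = {u0, v0}
  B1 = {u1, v1}
u0 ∈ B0, v0 ∈ B0 → same block

bisimilar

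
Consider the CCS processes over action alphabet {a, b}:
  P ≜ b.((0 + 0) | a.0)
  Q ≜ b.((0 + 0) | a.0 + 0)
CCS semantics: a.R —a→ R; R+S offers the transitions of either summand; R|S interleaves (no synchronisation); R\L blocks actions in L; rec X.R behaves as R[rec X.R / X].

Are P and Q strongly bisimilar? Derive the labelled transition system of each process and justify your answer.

P ~ Q

LTS(P): 3 reachable states
  u0 = b.((0 + 0) | a.0) | -b-> u1
  u1 = (0 + 0) | a.0 | -a-> u2
  u2 = (0 + 0) | 0 | ∅
LTS(Q): 3 reachable states
  v0 = b.((0 + 0) | a.0 + 0) | -b-> v1
  v1 = (0 + 0) | a.0 + 0 | -a-> v2
  v2 = (0 + 0) | 0 | ∅
Bisimilarity quotient blocks:
  B0 = {u0, v0}
  B1 = {u1, v1}
  B2 = {u2, v2}
u0 ∈ B0, v0 ∈ B0 → same block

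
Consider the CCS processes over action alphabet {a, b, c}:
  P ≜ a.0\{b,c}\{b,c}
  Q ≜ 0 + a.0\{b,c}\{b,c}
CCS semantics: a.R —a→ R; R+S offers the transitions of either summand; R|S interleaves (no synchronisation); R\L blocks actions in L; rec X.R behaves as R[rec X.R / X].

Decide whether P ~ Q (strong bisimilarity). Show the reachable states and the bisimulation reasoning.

P ~ Q

LTS(P): 2 reachable states
  s0 = a.0\{b,c}\{b,c} :: ··a··> s1
  s1 = 0\{b,c}\{b,c} :: stopped
LTS(Q): 2 reachable states
  t0 = 0 + a.0\{b,c}\{b,c} :: ··a··> t1
  t1 = 0\{b,c}\{b,c} :: stopped
Partition-refinement fixed point:
  B0 = {s0, t0}
  B1 = {s1, t1}
s0 ∈ B0, t0 ∈ B0 → same block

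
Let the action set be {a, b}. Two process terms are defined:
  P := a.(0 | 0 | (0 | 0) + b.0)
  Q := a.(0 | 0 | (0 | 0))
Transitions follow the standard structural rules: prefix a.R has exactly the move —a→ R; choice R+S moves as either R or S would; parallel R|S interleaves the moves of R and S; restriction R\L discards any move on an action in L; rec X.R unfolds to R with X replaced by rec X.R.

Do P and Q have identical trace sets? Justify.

NO — witness ⟨ab⟩

LTS(P): 3 reachable states
  p0 = a.(0 | 0 | (0 | 0) + b.0) has moves -a-> p1
  p1 = 0 | 0 | (0 | 0) + b.0 has moves -b-> p2
  p2 = 0 has moves deadlocked
LTS(Q): 2 reachable states
  q0 = a.(0 | 0 | (0 | 0)) has moves -a-> q1
  q1 = 0 | 0 | (0 | 0) has moves deadlocked
Executing ab from P (initial set {p0}):
  [1] a ⇒ {p1}
  [2] b ⇒ {p2}
  — P admits the full trace.
Executing ab from Q (initial set {q0}):
  [1] a ⇒ {q1}
  [2] b ⇒ ∅  — Q cannot continue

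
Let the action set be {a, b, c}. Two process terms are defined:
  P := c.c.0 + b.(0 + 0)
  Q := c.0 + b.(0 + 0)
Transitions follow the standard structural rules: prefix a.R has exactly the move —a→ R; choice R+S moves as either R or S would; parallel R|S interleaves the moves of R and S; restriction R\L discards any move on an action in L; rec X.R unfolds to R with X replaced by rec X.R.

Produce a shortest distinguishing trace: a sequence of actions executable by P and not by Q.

cc

Reachable graph of P (4 states):
  u0 = c.c.0 + b.(0 + 0) :: -b-> u1, -c-> u2
  u1 = 0 + 0 :: stopped
  u2 = c.0 :: -c-> u3
  u3 = 0 :: stopped
Reachable graph of Q (3 states):
  v0 = c.0 + b.(0 + 0) :: -b-> v1, -c-> v2
  v1 = 0 + 0 :: stopped
  v2 = 0 :: stopped
Run σ = ⟨cc⟩ on P: start {u0}
  after c @ step 1: {u2}
  after c @ step 2: {u3}
  ✓ P
Run σ = ⟨cc⟩ on Q: start {v0}
  after c @ step 1: {v2}
  after c @ step 2: ∅  — Q cannot continue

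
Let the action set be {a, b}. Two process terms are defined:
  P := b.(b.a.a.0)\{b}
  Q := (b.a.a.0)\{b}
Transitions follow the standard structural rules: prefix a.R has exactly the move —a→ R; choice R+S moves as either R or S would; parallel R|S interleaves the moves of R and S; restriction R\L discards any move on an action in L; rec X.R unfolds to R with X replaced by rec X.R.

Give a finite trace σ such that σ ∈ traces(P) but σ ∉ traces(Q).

b

P's transition system — 2 states:
  s0 = b.(b.a.a.0)\{b} has moves —b→ s1
  s1 = (b.a.a.0)\{b} has moves ·
Q's transition system — 1 states:
  t0 = (b.a.a.0)\{b} has moves ·
Trace ⟨b⟩ through P, begin at {s0}:
  [1] b ⇒ {s1}
  P completes σ.
Trace ⟨b⟩ through Q, begin at {t0}:
  [1] b ⇒ no successor for Q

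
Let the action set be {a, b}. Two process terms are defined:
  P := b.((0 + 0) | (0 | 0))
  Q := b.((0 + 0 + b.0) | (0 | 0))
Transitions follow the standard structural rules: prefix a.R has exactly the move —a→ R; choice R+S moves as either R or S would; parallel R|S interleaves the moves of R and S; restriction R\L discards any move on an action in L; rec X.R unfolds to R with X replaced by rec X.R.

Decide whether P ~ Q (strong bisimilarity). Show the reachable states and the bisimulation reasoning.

LTS(P): 2 reachable states
  s0 = b.((0 + 0) | (0 | 0)) | ··b··> s1
  s1 = (0 + 0) | (0 | 0) | ∅
LTS(Q): 3 reachable states
  t0 = b.((0 + 0 + b.0) | (0 | 0)) | ··b··> t1
  t1 = (0 + 0 + b.0) | (0 | 0) | ··b··> t2
  t2 = 0 | (0 | 0) | ∅
Partition-refinement fixed point:
  B0 = {s0, t1}
  B1 = {s1, t2}
  B2 = {t0}
s0 ∈ B0, t0 ∈ B2 → different blocks

P ≁ Q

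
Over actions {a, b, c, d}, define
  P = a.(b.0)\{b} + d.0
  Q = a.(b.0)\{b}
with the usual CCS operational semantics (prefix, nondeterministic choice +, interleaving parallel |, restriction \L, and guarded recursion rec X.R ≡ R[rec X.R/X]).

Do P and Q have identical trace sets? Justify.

NO — witness ⟨d⟩

P's transition system — 3 states:
  m0 = a.(b.0)\{b} + d.0 → -a-> m1, -d-> m2
  m1 = (b.0)\{b} → ·
  m2 = 0 → ·
Q's transition system — 2 states:
  n0 = a.(b.0)\{b} → -a-> n1
  n1 = (b.0)\{b} → ·
Run σ = ⟨d⟩ on P: start {m0}
  step 1 (d): {m2}
  — P admits the full trace.
Run σ = ⟨d⟩ on Q: start {n0}
  step 1 (d): ∅ (Q stuck)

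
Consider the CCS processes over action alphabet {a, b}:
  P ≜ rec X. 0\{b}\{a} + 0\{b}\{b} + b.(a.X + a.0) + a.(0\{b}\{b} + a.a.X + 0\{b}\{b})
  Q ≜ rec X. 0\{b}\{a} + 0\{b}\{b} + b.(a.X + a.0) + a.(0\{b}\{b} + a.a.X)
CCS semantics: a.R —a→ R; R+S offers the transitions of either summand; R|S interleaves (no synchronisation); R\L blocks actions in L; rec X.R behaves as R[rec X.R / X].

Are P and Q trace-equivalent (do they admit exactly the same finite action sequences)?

Reachable graph of P (5 states):
  s0 = rec X. 0\{b}\{a} + 0\{b}\{b} + b.(a.X + a.0) + a.(0\{b}\{b} + a.a.X + 0\{b}\{b}) | =a=> s1, =b=> s2
  s1 = 0\{b}\{b} + a.a.(rec X. 0\{b}\{a} + 0\{b}\{b} + b.(a.X + a.0) + a.(0\{b}\{b} + a.a.X + 0\{b}\{b})) + 0\{b}\{b} | =a=> s3
  s2 = a.(rec X. 0\{b}\{a} + 0\{b}\{b} + b.(a.X + a.0) + a.(0\{b}\{b} + a.a.X + 0\{b}\{b})) + a.0 | =a=> s0, =a=> s4
  s3 = a.(rec X. 0\{b}\{a} + 0\{b}\{b} + b.(a.X + a.0) + a.(0\{b}\{b} + a.a.X + 0\{b}\{b})) | =a=> s0
  s4 = 0 | ∅
Reachable graph of Q (5 states):
  t0 = rec X. 0\{b}\{a} + 0\{b}\{b} + b.(a.X + a.0) + a.(0\{b}\{b} + a.a.X) | =a=> t1, =b=> t2
  t1 = 0\{b}\{b} + a.a.(rec X. 0\{b}\{a} + 0\{b}\{b} + b.(a.X + a.0) + a.(0\{b}\{b} + a.a.X)) | =a=> t3
  t2 = a.(rec X. 0\{b}\{a} + 0\{b}\{b} + b.(a.X + a.0) + a.(0\{b}\{b} + a.a.X)) + a.0 | =a=> t0, =a=> t4
  t3 = a.(rec X. 0\{b}\{a} + 0\{b}\{b} + b.(a.X + a.0) + a.(0\{b}\{b} + a.a.X)) | =a=> t0
  t4 = 0 | ∅
Partition-refinement fixed point:
  B0 = {s0, t0}
  B1 = {s1, t1}
  B2 = {s3, t3}
  B3 = {s2, t2}
  B4 = {s4, t4}
s0 ∈ B0, t0 ∈ B0 → same block
Bisimilar ⇒ trace-equivalent.

trace-equivalent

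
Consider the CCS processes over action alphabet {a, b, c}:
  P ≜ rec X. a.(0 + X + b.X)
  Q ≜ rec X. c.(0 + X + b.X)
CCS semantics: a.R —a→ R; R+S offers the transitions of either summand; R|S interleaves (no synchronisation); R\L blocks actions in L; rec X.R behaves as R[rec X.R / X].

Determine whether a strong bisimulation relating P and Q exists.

P's transition system — 2 states:
  m0 = rec X. a.(0 + X + b.X) ⊢ =a=> m1
  m1 = 0 + (rec X. a.(0 + X + b.X)) + b.(rec X. a.(0 + X + b.X)) ⊢ =a=> m1, =b=> m0
Q's transition system — 2 states:
  n0 = rec X. c.(0 + X + b.X) ⊢ =c=> n1
  n1 = 0 + (rec X. c.(0 + X + b.X)) + b.(rec X. c.(0 + X + b.X)) ⊢ =b=> n0, =c=> n1
Partition-refinement fixed point:
  B0 = {m0}
  B1 = {m1}
  B2 = {n0}
  B3 = {n1}
m0 ∈ B0, n0 ∈ B2 → different blocks

NO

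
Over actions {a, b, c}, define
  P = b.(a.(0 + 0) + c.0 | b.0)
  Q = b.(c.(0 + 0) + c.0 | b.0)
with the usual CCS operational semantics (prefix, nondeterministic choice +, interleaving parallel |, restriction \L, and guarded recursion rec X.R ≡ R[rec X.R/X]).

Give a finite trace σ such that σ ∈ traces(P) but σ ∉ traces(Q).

ba

LTS(P): 6 reachable states
  u0 = b.(a.(0 + 0) + c.0 | b.0) has moves —b→ u1
  u1 = a.(0 + 0) + c.0 | b.0 has moves —a→ u2, —b→ u3, —c→ u4
  u2 = 0 + 0 has moves stopped
  u3 = c.0 | 0 has moves —c→ u5
  u4 = 0 | b.0 has moves —b→ u5
  u5 = 0 | 0 has moves stopped
LTS(Q): 6 reachable states
  v0 = b.(c.(0 + 0) + c.0 | b.0) has moves —b→ v1
  v1 = c.(0 + 0) + c.0 | b.0 has moves —b→ v2, —c→ v3, —c→ v4
  v2 = c.0 | 0 has moves —c→ v5
  v3 = 0 + 0 has moves stopped
  v4 = 0 | b.0 has moves —b→ v5
  v5 = 0 | 0 has moves stopped
Executing ba from P (initial set {u0}):
  step 1 (b): {u1}
  step 2 (a): {u2}
  P completes σ.
Executing ba from Q (initial set {v0}):
  step 1 (b): {v1}
  step 2 (a): no successor for Q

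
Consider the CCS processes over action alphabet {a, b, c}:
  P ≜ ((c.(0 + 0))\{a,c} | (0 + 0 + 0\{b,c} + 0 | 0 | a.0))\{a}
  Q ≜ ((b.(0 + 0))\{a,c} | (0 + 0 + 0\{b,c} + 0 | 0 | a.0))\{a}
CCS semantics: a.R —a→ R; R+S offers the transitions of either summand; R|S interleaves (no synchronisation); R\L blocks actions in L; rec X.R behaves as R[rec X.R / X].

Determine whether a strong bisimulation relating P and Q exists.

NO

LTS(P): 1 reachable states
  s0 = ((c.(0 + 0))\{a,c} | (0 + 0 + 0\{b,c} + 0 | 0 | a.0))\{a} | deadlocked
LTS(Q): 2 reachable states
  t0 = ((b.(0 + 0))\{a,c} | (0 + 0 + 0\{b,c} + 0 | 0 | a.0))\{a} | =b=> t1
  t1 = ((0 + 0)\{a,c} | (0 + 0 + 0\{b,c} + 0 | 0 | a.0))\{a} | deadlocked
Coarsest stable partition (strong bisimilarity classes):
  B0 = {s0, t1}
  B1 = {t0}
s0 ∈ B0, t0 ∈ B1 → different blocks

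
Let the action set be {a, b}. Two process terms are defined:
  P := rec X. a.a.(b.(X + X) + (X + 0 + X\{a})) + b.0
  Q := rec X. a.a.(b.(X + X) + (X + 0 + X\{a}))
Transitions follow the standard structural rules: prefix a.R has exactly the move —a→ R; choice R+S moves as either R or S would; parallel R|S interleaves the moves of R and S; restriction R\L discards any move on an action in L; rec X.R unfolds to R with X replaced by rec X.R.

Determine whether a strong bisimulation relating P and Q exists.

Reachable graph of P (6 states):
  s0 = rec X. a.a.(b.(X + X) + (X + 0 + X\{a})) + b.0 :: -a-> s1, -b-> s2
  s1 = a.(b.((rec X. a.a.(b.(X + X) + (X + 0 + X\{a})) + b.0) + (rec X. a.a.(b.(X + X) + (X + 0 + X\{a})) + b.0)) + ((rec X. a.a.(b.(X + X) + (X + 0 + X\{a})) + b.0) + 0 + (rec X. a.a.(b.(X + X) + (X + 0 + X\{a})) + b.0)\{a})) :: -a-> s3
  s2 = 0 :: stopped
  s3 = b.((rec X. a.a.(b.(X + X) + (X + 0 + X\{a})) + b.0) + (rec X. a.a.(b.(X + X) + (X + 0 + X\{a})) + b.0)) + ((rec X. a.a.(b.(X + X) + (X + 0 + X\{a})) + b.0) + 0 + (rec X. a.a.(b.(X + X) + (X + 0 + X\{a})) + b.0)\{a}) :: -a-> s1, -b-> s2, -b-> s4, -b-> s5
  s4 = (rec X. a.a.(b.(X + X) + (X + 0 + X\{a})) + b.0) + (rec X. a.a.(b.(X + X) + (X + 0 + X\{a})) + b.0) :: -a-> s1, -b-> s2
  s5 = 0\{a} :: stopped
Reachable graph of Q (4 states):
  t0 = rec X. a.a.(b.(X + X) + (X + 0 + X\{a})) :: -a-> t1
  t1 = a.(b.((rec X. a.a.(b.(X + X) + (X + 0 + X\{a}))) + (rec X. a.a.(b.(X + X) + (X + 0 + X\{a})))) + ((rec X. a.a.(b.(X + X) + (X + 0 + X\{a}))) + 0 + (rec X. a.a.(b.(X + X) + (X + 0 + X\{a})))\{a})) :: -a-> t2
  t2 = b.((rec X. a.a.(b.(X + X) + (X + 0 + X\{a}))) + (rec X. a.a.(b.(X + X) + (X + 0 + X\{a})))) + ((rec X. a.a.(b.(X + X) + (X + 0 + X\{a}))) + 0 + (rec X. a.a.(b.(X + X) + (X + 0 + X\{a})))\{a}) :: -a-> t1, -b-> t3
  t3 = (rec X. a.a.(b.(X + X) + (X + 0 + X\{a}))) + (rec X. a.a.(b.(X + X) + (X + 0 + X\{a}))) :: -a-> t1
Bisimilarity quotient blocks:
  B0 = {s0, s4}
  B1 = {s2, s5}
  B2 = {s1}
  B3 = {s3}
  B4 = {t0, t3}
  B5 = {t1}
  B6 = {t2}
s0 ∈ B0, t0 ∈ B4 → different blocks

P ≁ Q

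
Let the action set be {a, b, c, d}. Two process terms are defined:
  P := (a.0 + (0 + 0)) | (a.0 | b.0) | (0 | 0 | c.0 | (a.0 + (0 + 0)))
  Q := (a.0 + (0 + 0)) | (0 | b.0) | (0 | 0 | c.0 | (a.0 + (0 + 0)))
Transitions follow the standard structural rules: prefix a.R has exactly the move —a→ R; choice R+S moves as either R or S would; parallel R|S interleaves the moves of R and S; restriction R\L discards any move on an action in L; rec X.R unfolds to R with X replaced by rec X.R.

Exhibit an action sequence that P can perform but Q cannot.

LTS(P): 32 reachable states
  p0 = (a.0 + (0 + 0)) | (a.0 | b.0) | (0 | 0 | c.0 | (a.0 + (0 + 0))) | -a-> p1, -a-> p2, -a-> p3, -b-> p4, -c-> p5
  p1 = (a.0 + (0 + 0)) | (0 | b.0) | (0 | 0 | c.0 | (a.0 + (0 + 0))) | -a-> p6, -a-> p7, -b-> p8, -c-> p9
  p2 = (a.0 + (0 + 0)) | (a.0 | b.0) | (0 | 0 | c.0 | 0) | -a-> p10, -a-> p6, -b-> p11, -c-> p12
  p3 = 0 | (a.0 | b.0) | (0 | 0 | c.0 | (a.0 + (0 + 0))) | -a-> p10, -a-> p7, -b-> p13, -c-> p14
  p4 = (a.0 + (0 + 0)) | (a.0 | 0) | (0 | 0 | c.0 | (a.0 + (0 + 0))) | -a-> p11, -a-> p13, -a-> p8, -c-> p15
  p5 = (a.0 + (0 + 0)) | (a.0 | b.0) | (0 | 0 | 0 | (a.0 + (0 + 0))) | -a-> p12, -a-> p14, -a-> p9, -b-> p15
  p6 = (a.0 + (0 + 0)) | (0 | b.0) | (0 | 0 | c.0 | 0) | -a-> p16, -b-> p17, -c-> p18
  p7 = 0 | (0 | b.0) | (0 | 0 | c.0 | (a.0 + (0 + 0))) | -a-> p16, -b-> p19, -c-> p20
  p8 = (a.0 + (0 + 0)) | (0 | 0) | (0 | 0 | c.0 | (a.0 + (0 + 0))) | -a-> p17, -a-> p19, -c-> p21
  p9 = (a.0 + (0 + 0)) | (0 | b.0) | (0 | 0 | 0 | (a.0 + (0 + 0))) | -a-> p18, -a-> p20, -b-> p21
  p10 = 0 | (a.0 | b.0) | (0 | 0 | c.0 | 0) | -a-> p16, -b-> p22, -c-> p23
  p11 = (a.0 + (0 + 0)) | (a.0 | 0) | (0 | 0 | c.0 | 0) | -a-> p17, -a-> p22, -c-> p24
  p12 = (a.0 + (0 + 0)) | (a.0 | b.0) | (0 | 0 | 0 | 0) | -a-> p18, -a-> p23, -b-> p24
  p13 = 0 | (a.0 | 0) | (0 | 0 | c.0 | (a.0 + (0 + 0))) | -a-> p19, -a-> p22, -c-> p25
  p14 = 0 | (a.0 | b.0) | (0 | 0 | 0 | (a.0 + (0 + 0))) | -a-> p20, -a-> p23, -b-> p25
  p15 = (a.0 + (0 + 0)) | (a.0 | 0) | (0 | 0 | 0 | (a.0 + (0 + 0))) | -a-> p21, -a-> p24, -a-> p25
  p16 = 0 | (0 | b.0) | (0 | 0 | c.0 | 0) | -b-> p26, -c-> p27
  p17 = (a.0 + (0 + 0)) | (0 | 0) | (0 | 0 | c.0 | 0) | -a-> p26, -c-> p28
  p18 = (a.0 + (0 + 0)) | (0 | b.0) | (0 | 0 | 0 | 0) | -a-> p27, -b-> p28
  p19 = 0 | (0 | 0) | (0 | 0 | c.0 | (a.0 + (0 + 0))) | -a-> p26, -c-> p29
  p20 = 0 | (0 | b.0) | (0 | 0 | 0 | (a.0 + (0 + 0))) | -a-> p27, -b-> p29
  p21 = (a.0 + (0 + 0)) | (0 | 0) | (0 | 0 | 0 | (a.0 + (0 + 0))) | -a-> p28, -a-> p29
  p22 = 0 | (a.0 | 0) | (0 | 0 | c.0 | 0) | -a-> p26, -c-> p30
  p23 = 0 | (a.0 | b.0) | (0 | 0 | 0 | 0) | -a-> p27, -b-> p30
  p24 = (a.0 + (0 + 0)) | (a.0 | 0) | (0 | 0 | 0 | 0) | -a-> p28, -a-> p30
  p25 = 0 | (a.0 | 0) | (0 | 0 | 0 | (a.0 + (0 + 0))) | -a-> p29, -a-> p30
  p26 = 0 | (0 | 0) | (0 | 0 | c.0 | 0) | -c-> p31
  p27 = 0 | (0 | b.0) | (0 | 0 | 0 | 0) | -b-> p31
  p28 = (a.0 + (0 + 0)) | (0 | 0) | (0 | 0 | 0 | 0) | -a-> p31
  p29 = 0 | (0 | 0) | (0 | 0 | 0 | (a.0 + (0 + 0))) | -a-> p31
  p30 = 0 | (a.0 | 0) | (0 | 0 | 0 | 0) | -a-> p31
  p31 = 0 | (0 | 0) | (0 | 0 | 0 | 0) | (no moves)
LTS(Q): 16 reachable states
  q0 = (a.0 + (0 + 0)) | (0 | b.0) | (0 | 0 | c.0 | (a.0 + (0 + 0))) | -a-> q1, -a-> q2, -b-> q3, -c-> q4
  q1 = (a.0 + (0 + 0)) | (0 | b.0) | (0 | 0 | c.0 | 0) | -a-> q5, -b-> q6, -c-> q7
  q2 = 0 | (0 | b.0) | (0 | 0 | c.0 | (a.0 + (0 + 0))) | -a-> q5, -b-> q8, -c-> q9
  q3 = (a.0 + (0 + 0)) | (0 | 0) | (0 | 0 | c.0 | (a.0 + (0 + 0))) | -a-> q6, -a-> q8, -c-> q10
  q4 = (a.0 + (0 + 0)) | (0 | b.0) | (0 | 0 | 0 | (a.0 + (0 + 0))) | -a-> q7, -a-> q9, -b-> q10
  q5 = 0 | (0 | b.0) | (0 | 0 | c.0 | 0) | -b-> q11, -c-> q12
  q6 = (a.0 + (0 + 0)) | (0 | 0) | (0 | 0 | c.0 | 0) | -a-> q11, -c-> q13
  q7 = (a.0 + (0 + 0)) | (0 | b.0) | (0 | 0 | 0 | 0) | -a-> q12, -b-> q13
  q8 = 0 | (0 | 0) | (0 | 0 | c.0 | (a.0 + (0 + 0))) | -a-> q11, -c-> q14
  q9 = 0 | (0 | b.0) | (0 | 0 | 0 | (a.0 + (0 + 0))) | -a-> q12, -b-> q14
  q10 = (a.0 + (0 + 0)) | (0 | 0) | (0 | 0 | 0 | (a.0 + (0 + 0))) | -a-> q13, -a-> q14
  q11 = 0 | (0 | 0) | (0 | 0 | c.0 | 0) | -c-> q15
  q12 = 0 | (0 | b.0) | (0 | 0 | 0 | 0) | -b-> q15
  q13 = (a.0 + (0 + 0)) | (0 | 0) | (0 | 0 | 0 | 0) | -a-> q15
  q14 = 0 | (0 | 0) | (0 | 0 | 0 | (a.0 + (0 + 0))) | -a-> q15
  q15 = 0 | (0 | 0) | (0 | 0 | 0 | 0) | (no moves)
Trace ⟨aaa⟩ through P, begin at {p0}:
  step 1 (a): {p1, p2, p3}
  step 2 (a): {p10, p6, p7}
  step 3 (a): {p16}
  — P admits the full trace.
Trace ⟨aaa⟩ through Q, begin at {q0}:
  step 1 (a): {q1, q2}
  step 2 (a): {q5}
  step 3 (a): ∅  — Q cannot continue

aaa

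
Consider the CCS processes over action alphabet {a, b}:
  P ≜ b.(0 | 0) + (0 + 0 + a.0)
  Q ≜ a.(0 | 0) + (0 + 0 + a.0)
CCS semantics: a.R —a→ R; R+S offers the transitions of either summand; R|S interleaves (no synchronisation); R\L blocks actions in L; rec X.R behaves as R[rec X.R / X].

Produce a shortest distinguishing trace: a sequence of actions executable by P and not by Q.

LTS(P): 3 reachable states
  u0 = b.(0 | 0) + (0 + 0 + a.0) → --a--▸ u1, --b--▸ u2
  u1 = 0 → ∅
  u2 = 0 | 0 → ∅
LTS(Q): 3 reachable states
  v0 = a.(0 | 0) + (0 + 0 + a.0) → --a--▸ v1, --a--▸ v2
  v1 = 0 → ∅
  v2 = 0 | 0 → ∅
Trace ⟨b⟩ through P, begin at {u0}:
  step 1 (b): {u2}
  — P admits the full trace.
Trace ⟨b⟩ through Q, begin at {v0}:
  step 1 (b): no successor for Q

b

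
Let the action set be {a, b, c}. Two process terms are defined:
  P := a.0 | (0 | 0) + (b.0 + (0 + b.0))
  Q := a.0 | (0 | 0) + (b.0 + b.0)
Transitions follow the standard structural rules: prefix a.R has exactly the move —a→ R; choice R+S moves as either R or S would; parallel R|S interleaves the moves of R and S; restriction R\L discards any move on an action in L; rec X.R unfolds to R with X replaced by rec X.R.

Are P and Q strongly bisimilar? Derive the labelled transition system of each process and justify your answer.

P's transition system — 3 states:
  p0 = a.0 | (0 | 0) + (b.0 + (0 + b.0)) has moves -a-> p1, -b-> p2
  p1 = 0 | (0 | 0) has moves stopped
  p2 = 0 has moves stopped
Q's transition system — 3 states:
  q0 = a.0 | (0 | 0) + (b.0 + b.0) has moves -a-> q1, -b-> q2
  q1 = 0 | (0 | 0) has moves stopped
  q2 = 0 has moves stopped
Partition-refinement fixed point:
  B0 = {p0, q0}
  B1 = {p1, p2, q1, q2}
p0 ∈ B0, q0 ∈ B0 → same block

P ~ Q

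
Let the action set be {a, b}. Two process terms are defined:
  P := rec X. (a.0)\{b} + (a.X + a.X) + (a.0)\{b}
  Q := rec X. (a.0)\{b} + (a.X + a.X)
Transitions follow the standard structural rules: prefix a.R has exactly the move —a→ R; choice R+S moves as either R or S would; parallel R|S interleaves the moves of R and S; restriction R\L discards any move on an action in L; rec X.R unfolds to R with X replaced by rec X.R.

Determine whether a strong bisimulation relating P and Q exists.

YES

Reachable graph of P (2 states):
  p0 = rec X. (a.0)\{b} + (a.X + a.X) + (a.0)\{b} has moves =a=> p0, =a=> p1
  p1 = 0\{b} has moves ∅
Reachable graph of Q (2 states):
  q0 = rec X. (a.0)\{b} + (a.X + a.X) has moves =a=> q0, =a=> q1
  q1 = 0\{b} has moves ∅
Coarsest stable partition (strong bisimilarity classes):
  B0 = {p0, q0}
  B1 = {p1, q1}
p0 ∈ B0, q0 ∈ B0 → same block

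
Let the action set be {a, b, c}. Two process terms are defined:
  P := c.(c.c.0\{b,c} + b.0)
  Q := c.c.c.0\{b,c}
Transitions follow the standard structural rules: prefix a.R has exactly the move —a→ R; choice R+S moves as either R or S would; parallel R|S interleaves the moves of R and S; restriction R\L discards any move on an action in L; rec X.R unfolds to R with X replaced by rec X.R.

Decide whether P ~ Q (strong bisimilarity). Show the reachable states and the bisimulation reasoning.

Reachable graph of P (5 states):
  u0 = c.(c.c.0\{b,c} + b.0) :: —c→ u1
  u1 = c.c.0\{b,c} + b.0 :: —b→ u2, —c→ u3
  u2 = 0 :: stopped
  u3 = c.0\{b,c} :: —c→ u4
  u4 = 0\{b,c} :: stopped
Reachable graph of Q (4 states):
  v0 = c.c.c.0\{b,c} :: —c→ v1
  v1 = c.c.0\{b,c} :: —c→ v2
  v2 = c.0\{b,c} :: —c→ v3
  v3 = 0\{b,c} :: stopped
Coarsest stable partition (strong bisimilarity classes):
  B0 = {u0}
  B1 = {u1}
  B2 = {u3, v2}
  B3 = {u2, u4, v3}
  B4 = {v0}
  B5 = {v1}
u0 ∈ B0, v0 ∈ B4 → different blocks

NO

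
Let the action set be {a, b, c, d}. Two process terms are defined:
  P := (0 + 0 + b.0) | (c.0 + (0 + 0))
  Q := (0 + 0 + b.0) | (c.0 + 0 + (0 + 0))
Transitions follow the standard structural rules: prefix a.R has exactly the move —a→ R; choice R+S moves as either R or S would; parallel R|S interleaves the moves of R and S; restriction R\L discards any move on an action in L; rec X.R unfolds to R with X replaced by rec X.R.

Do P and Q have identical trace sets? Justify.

traces(P) = traces(Q)

LTS(P): 4 reachable states
  s0 = (0 + 0 + b.0) | (c.0 + (0 + 0)) → --b--▸ s1, --c--▸ s2
  s1 = 0 | (c.0 + (0 + 0)) → --c--▸ s3
  s2 = (0 + 0 + b.0) | 0 → --b--▸ s3
  s3 = 0 | 0 → ·
LTS(Q): 4 reachable states
  t0 = (0 + 0 + b.0) | (c.0 + 0 + (0 + 0)) → --b--▸ t1, --c--▸ t2
  t1 = 0 | (c.0 + 0 + (0 + 0)) → --c--▸ t3
  t2 = (0 + 0 + b.0) | 0 → --b--▸ t3
  t3 = 0 | 0 → ·
Bisimilarity quotient blocks:
  B0 = {s0, t0}
  B1 = {s1, t1}
  B2 = {s3, t3}
  B3 = {s2, t2}
s0 ∈ B0, t0 ∈ B0 → same block
Bisimilar ⇒ trace-equivalent.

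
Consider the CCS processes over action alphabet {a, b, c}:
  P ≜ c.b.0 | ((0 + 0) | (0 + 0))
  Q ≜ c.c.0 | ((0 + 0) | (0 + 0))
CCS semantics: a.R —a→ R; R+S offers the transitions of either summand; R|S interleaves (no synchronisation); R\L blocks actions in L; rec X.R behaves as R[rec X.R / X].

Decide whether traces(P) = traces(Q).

Reachable graph of P (3 states):
  m0 = c.b.0 | ((0 + 0) | (0 + 0)) :: -c-> m1
  m1 = b.0 | ((0 + 0) | (0 + 0)) :: -b-> m2
  m2 = 0 | ((0 + 0) | (0 + 0)) :: ·
Reachable graph of Q (3 states):
  n0 = c.c.0 | ((0 + 0) | (0 + 0)) :: -c-> n1
  n1 = c.0 | ((0 + 0) | (0 + 0)) :: -c-> n2
  n2 = 0 | ((0 + 0) | (0 + 0)) :: ·
Run σ = ⟨cb⟩ on P: start {m0}
  after c @ step 1: {m1}
  after b @ step 2: {m2}
  ✓ P
Run σ = ⟨cb⟩ on Q: start {n0}
  after c @ step 1: {n1}
  after b @ step 2: no successor for Q

trace-distinct — witness ⟨cb⟩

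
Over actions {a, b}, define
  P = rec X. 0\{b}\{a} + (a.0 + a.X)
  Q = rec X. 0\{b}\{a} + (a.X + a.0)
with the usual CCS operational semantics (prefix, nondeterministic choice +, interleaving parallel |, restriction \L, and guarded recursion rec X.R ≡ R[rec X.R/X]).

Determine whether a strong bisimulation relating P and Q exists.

P ~ Q

P's transition system — 2 states:
  m0 = rec X. 0\{b}\{a} + (a.0 + a.X) | --a--▸ m0, --a--▸ m1
  m1 = 0 | ∅
Q's transition system — 2 states:
  n0 = rec X. 0\{b}\{a} + (a.X + a.0) | --a--▸ n0, --a--▸ n1
  n1 = 0 | ∅
Coarsest stable partition (strong bisimilarity classes):
  B0 = {m0, n0}
  B1 = {m1, n1}
m0 ∈ B0, n0 ∈ B0 → same block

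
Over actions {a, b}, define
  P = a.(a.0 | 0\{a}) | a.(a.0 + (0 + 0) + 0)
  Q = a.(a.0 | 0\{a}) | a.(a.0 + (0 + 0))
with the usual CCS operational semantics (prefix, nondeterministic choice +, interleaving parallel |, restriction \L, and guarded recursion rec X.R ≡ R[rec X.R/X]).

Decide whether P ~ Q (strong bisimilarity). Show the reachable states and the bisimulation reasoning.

bisimilar

P's transition system — 9 states:
  s0 = a.(a.0 | 0\{a}) | a.(a.0 + (0 + 0) + 0) ⊢ ··a··> s1, ··a··> s2
  s1 = a.(a.0 | 0\{a}) | (a.0 + (0 + 0) + 0) ⊢ ··a··> s3, ··a··> s4
  s2 = a.0 | 0\{a} | a.(a.0 + (0 + 0) + 0) ⊢ ··a··> s4, ··a··> s5
  s3 = a.(a.0 | 0\{a}) | 0 ⊢ ··a··> s6
  s4 = a.0 | 0\{a} | (a.0 + (0 + 0) + 0) ⊢ ··a··> s6, ··a··> s7
  s5 = 0 | 0\{a} | a.(a.0 + (0 + 0) + 0) ⊢ ··a··> s7
  s6 = a.0 | 0\{a} | 0 ⊢ ··a··> s8
  s7 = 0 | 0\{a} | (a.0 + (0 + 0) + 0) ⊢ ··a··> s8
  s8 = 0 | 0\{a} | 0 ⊢ (no moves)
Q's transition system — 9 states:
  t0 = a.(a.0 | 0\{a}) | a.(a.0 + (0 + 0)) ⊢ ··a··> t1, ··a··> t2
  t1 = a.(a.0 | 0\{a}) | (a.0 + (0 + 0)) ⊢ ··a··> t3, ··a··> t4
  t2 = a.0 | 0\{a} | a.(a.0 + (0 + 0)) ⊢ ··a··> t4, ··a··> t5
  t3 = a.(a.0 | 0\{a}) | 0 ⊢ ··a··> t6
  t4 = a.0 | 0\{a} | (a.0 + (0 + 0)) ⊢ ··a··> t6, ··a··> t7
  t5 = 0 | 0\{a} | a.(a.0 + (0 + 0)) ⊢ ··a··> t7
  t6 = a.0 | 0\{a} | 0 ⊢ ··a··> t8
  t7 = 0 | 0\{a} | (a.0 + (0 + 0)) ⊢ ··a··> t8
  t8 = 0 | 0\{a} | 0 ⊢ (no moves)
Bisimilarity quotient blocks:
  B0 = {s0, t0}
  B1 = {s1, s2, t1, t2}
  B2 = {s3, s4, s5, t3, t4, t5}
  B3 = {s6, s7, t6, t7}
  B4 = {s8, t8}
s0 ∈ B0, t0 ∈ B0 → same block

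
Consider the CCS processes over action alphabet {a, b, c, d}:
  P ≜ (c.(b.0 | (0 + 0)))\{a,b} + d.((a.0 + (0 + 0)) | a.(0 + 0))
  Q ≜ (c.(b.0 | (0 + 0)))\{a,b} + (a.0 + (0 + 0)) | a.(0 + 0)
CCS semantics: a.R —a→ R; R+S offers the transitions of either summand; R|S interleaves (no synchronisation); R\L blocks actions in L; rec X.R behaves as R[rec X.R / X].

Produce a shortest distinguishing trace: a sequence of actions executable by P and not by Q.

P's transition system — 6 states:
  m0 = (c.(b.0 | (0 + 0)))\{a,b} + d.((a.0 + (0 + 0)) | a.(0 + 0)) | =c=> m1, =d=> m2
  m1 = (b.0 | (0 + 0))\{a,b} | ∅
  m2 = (a.0 + (0 + 0)) | a.(0 + 0) | =a=> m3, =a=> m4
  m3 = (a.0 + (0 + 0)) | (0 + 0) | =a=> m5
  m4 = 0 | a.(0 + 0) | =a=> m5
  m5 = 0 | (0 + 0) | ∅
Q's transition system — 5 states:
  n0 = (c.(b.0 | (0 + 0)))\{a,b} + (a.0 + (0 + 0)) | a.(0 + 0) | =a=> n1, =a=> n2, =c=> n3
  n1 = (a.0 + (0 + 0)) | (0 + 0) | =a=> n4
  n2 = 0 | a.(0 + 0) | =a=> n4
  n3 = (b.0 | (0 + 0))\{a,b} | ∅
  n4 = 0 | (0 + 0) | ∅
Trace ⟨d⟩ through P, begin at {m0}:
  after d @ step 1: {m2}
  ✓ P
Trace ⟨d⟩ through Q, begin at {n0}:
  after d @ step 1: ∅  — Q cannot continue

d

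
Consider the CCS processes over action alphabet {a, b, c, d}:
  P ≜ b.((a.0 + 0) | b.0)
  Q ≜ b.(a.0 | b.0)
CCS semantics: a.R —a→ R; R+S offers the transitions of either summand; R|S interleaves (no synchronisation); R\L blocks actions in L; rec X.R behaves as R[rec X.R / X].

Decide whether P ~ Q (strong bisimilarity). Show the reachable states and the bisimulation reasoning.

bisimilar

Reachable graph of P (5 states):
  u0 = b.((a.0 + 0) | b.0) ⊢ =b=> u1
  u1 = (a.0 + 0) | b.0 ⊢ =a=> u2, =b=> u3
  u2 = 0 | b.0 ⊢ =b=> u4
  u3 = (a.0 + 0) | 0 ⊢ =a=> u4
  u4 = 0 | 0 ⊢ ∅
Reachable graph of Q (5 states):
  v0 = b.(a.0 | b.0) ⊢ =b=> v1
  v1 = a.0 | b.0 ⊢ =a=> v2, =b=> v3
  v2 = 0 | b.0 ⊢ =b=> v4
  v3 = a.0 | 0 ⊢ =a=> v4
  v4 = 0 | 0 ⊢ ∅
Coarsest stable partition (strong bisimilarity classes):
  B0 = {u0, v0}
  B1 = {u1, v1}
  B2 = {u2, v2}
  B3 = {u4, v4}
  B4 = {u3, v3}
u0 ∈ B0, v0 ∈ B0 → same block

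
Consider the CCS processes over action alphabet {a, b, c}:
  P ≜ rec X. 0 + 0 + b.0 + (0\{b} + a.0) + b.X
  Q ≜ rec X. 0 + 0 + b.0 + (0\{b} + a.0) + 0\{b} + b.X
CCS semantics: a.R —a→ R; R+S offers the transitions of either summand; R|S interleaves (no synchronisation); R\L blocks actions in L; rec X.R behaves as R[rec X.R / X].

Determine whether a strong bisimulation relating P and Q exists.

P ~ Q

Reachable graph of P (2 states):
  m0 = rec X. 0 + 0 + b.0 + (0\{b} + a.0) + b.X ⊢ —a→ m1, —b→ m0, —b→ m1
  m1 = 0 ⊢ (no moves)
Reachable graph of Q (2 states):
  n0 = rec X. 0 + 0 + b.0 + (0\{b} + a.0) + 0\{b} + b.X ⊢ —a→ n1, —b→ n0, —b→ n1
  n1 = 0 ⊢ (no moves)
Bisimilarity quotient blocks:
  B0 = {m0, n0}
  B1 = {m1, n1}
m0 ∈ B0, n0 ∈ B0 → same block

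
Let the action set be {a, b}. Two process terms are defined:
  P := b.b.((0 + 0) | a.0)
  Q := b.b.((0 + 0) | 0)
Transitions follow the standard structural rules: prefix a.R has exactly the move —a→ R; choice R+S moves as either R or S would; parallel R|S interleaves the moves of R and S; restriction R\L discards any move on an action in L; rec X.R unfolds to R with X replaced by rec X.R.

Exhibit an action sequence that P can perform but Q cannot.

bba

LTS(P): 4 reachable states
  s0 = b.b.((0 + 0) | a.0) :: --b--▸ s1
  s1 = b.((0 + 0) | a.0) :: --b--▸ s2
  s2 = (0 + 0) | a.0 :: --a--▸ s3
  s3 = (0 + 0) | 0 :: ∅
LTS(Q): 3 reachable states
  t0 = b.b.((0 + 0) | 0) :: --b--▸ t1
  t1 = b.((0 + 0) | 0) :: --b--▸ t2
  t2 = (0 + 0) | 0 :: ∅
Trace ⟨bba⟩ through P, begin at {s0}:
  step 1 (b): {s1}
  step 2 (b): {s2}
  step 3 (a): {s3}
  P completes σ.
Trace ⟨bba⟩ through Q, begin at {t0}:
  step 1 (b): {t1}
  step 2 (b): {t2}
  step 3 (a): no successor for Q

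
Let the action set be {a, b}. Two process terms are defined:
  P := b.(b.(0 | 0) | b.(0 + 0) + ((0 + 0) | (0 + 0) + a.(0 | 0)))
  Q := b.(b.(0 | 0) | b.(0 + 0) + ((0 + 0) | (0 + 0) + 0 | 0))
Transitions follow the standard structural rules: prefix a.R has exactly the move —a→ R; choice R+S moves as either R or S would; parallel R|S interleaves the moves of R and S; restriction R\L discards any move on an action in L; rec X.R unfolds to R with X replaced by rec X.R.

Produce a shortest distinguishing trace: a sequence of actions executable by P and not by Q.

ba

P's transition system — 6 states:
  s0 = b.(b.(0 | 0) | b.(0 + 0) + ((0 + 0) | (0 + 0) + a.(0 | 0))) | -b-> s1
  s1 = b.(0 | 0) | b.(0 + 0) + ((0 + 0) | (0 + 0) + a.(0 | 0)) | -a-> s2, -b-> s3, -b-> s4
  s2 = 0 | 0 | (no moves)
  s3 = 0 | 0 | b.(0 + 0) | -b-> s5
  s4 = b.(0 | 0) | (0 + 0) | -b-> s5
  s5 = 0 | 0 | (0 + 0) | (no moves)
Q's transition system — 5 states:
  t0 = b.(b.(0 | 0) | b.(0 + 0) + ((0 + 0) | (0 + 0) + 0 | 0)) | -b-> t1
  t1 = b.(0 | 0) | b.(0 + 0) + ((0 + 0) | (0 + 0) + 0 | 0) | -b-> t2, -b-> t3
  t2 = 0 | 0 | b.(0 + 0) | -b-> t4
  t3 = b.(0 | 0) | (0 + 0) | -b-> t4
  t4 = 0 | 0 | (0 + 0) | (no moves)
Run σ = ⟨ba⟩ on P: start {s0}
  after b @ step 1: {s1}
  after a @ step 2: {s2}
  P completes σ.
Run σ = ⟨ba⟩ on Q: start {t0}
  after b @ step 1: {t1}
  after a @ step 2: ∅ (Q stuck)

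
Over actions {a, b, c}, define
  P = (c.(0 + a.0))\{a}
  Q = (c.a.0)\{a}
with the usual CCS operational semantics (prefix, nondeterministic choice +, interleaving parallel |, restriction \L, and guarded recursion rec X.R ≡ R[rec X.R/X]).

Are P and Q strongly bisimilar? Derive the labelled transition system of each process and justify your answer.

P's transition system — 2 states:
  s0 = (c.(0 + a.0))\{a} :: -c-> s1
  s1 = (0 + a.0)\{a} :: stopped
Q's transition system — 2 states:
  t0 = (c.a.0)\{a} :: -c-> t1
  t1 = (a.0)\{a} :: stopped
Partition-refinement fixed point:
  B0 = {s0, t0}
  B1 = {s1, t1}
s0 ∈ B0, t0 ∈ B0 → same block

P ~ Q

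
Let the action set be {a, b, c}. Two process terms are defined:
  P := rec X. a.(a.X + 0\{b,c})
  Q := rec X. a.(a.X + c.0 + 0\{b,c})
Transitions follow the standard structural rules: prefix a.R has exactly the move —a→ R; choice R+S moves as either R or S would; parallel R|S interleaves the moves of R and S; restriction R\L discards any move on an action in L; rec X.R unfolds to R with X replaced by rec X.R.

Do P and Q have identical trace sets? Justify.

NO — witness ⟨ac⟩

P's transition system — 2 states:
  u0 = rec X. a.(a.X + 0\{b,c}) has moves —a→ u1
  u1 = a.(rec X. a.(a.X + 0\{b,c})) + 0\{b,c} has moves —a→ u0
Q's transition system — 3 states:
  v0 = rec X. a.(a.X + c.0 + 0\{b,c}) has moves —a→ v1
  v1 = a.(rec X. a.(a.X + c.0 + 0\{b,c})) + c.0 + 0\{b,c} has moves —a→ v0, —c→ v2
  v2 = 0 has moves ·
Trace ⟨ac⟩ through Q, begin at {v0}:
  step 1 (a): {v1}
  step 2 (c): {v2}
  — Q admits the full trace.
Trace ⟨ac⟩ through P, begin at {u0}:
  step 1 (a): {u1}
  step 2 (c): ∅ (P stuck)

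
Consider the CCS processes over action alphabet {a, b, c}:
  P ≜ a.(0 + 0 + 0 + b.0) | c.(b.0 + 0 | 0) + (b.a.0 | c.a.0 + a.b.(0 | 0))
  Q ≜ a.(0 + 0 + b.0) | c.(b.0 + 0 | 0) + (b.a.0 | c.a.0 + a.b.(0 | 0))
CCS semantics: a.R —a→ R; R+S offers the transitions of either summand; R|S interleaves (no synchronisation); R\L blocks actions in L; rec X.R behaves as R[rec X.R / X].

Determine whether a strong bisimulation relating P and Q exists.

P's transition system — 17 states:
  m0 = a.(0 + 0 + 0 + b.0) | c.(b.0 + 0 | 0) + (b.a.0 | c.a.0 + a.b.(0 | 0)) ⊢ =a=> m1, =a=> m2, =b=> m3, =c=> m4, =c=> m5
  m1 = (0 + 0 + 0 + b.0) | c.(b.0 + 0 | 0) ⊢ =b=> m6, =c=> m7
  m2 = b.(0 | 0) ⊢ =b=> m8
  m3 = a.0 | c.a.0 ⊢ =a=> m9, =c=> m10
  m4 = a.(0 + 0 + 0 + b.0) | (b.0 + 0 | 0) ⊢ =a=> m7, =b=> m11
  m5 = b.a.0 | a.0 ⊢ =a=> m12, =b=> m10
  m6 = 0 | c.(b.0 + 0 | 0) ⊢ =c=> m13
  m7 = (0 + 0 + 0 + b.0) | (b.0 + 0 | 0) ⊢ =b=> m13, =b=> m14
  m8 = 0 | 0 ⊢ ·
  m9 = 0 | c.a.0 ⊢ =c=> m15
  m10 = a.0 | a.0 ⊢ =a=> m15, =a=> m16
  m11 = a.(0 + 0 + 0 + b.0) | 0 ⊢ =a=> m14
  m12 = b.a.0 | 0 ⊢ =b=> m16
  m13 = 0 | (b.0 + 0 | 0) ⊢ =b=> m8
  m14 = (0 + 0 + 0 + b.0) | 0 ⊢ =b=> m8
  m15 = 0 | a.0 ⊢ =a=> m8
  m16 = a.0 | 0 ⊢ =a=> m8
Q's transition system — 17 states:
  n0 = a.(0 + 0 + b.0) | c.(b.0 + 0 | 0) + (b.a.0 | c.a.0 + a.b.(0 | 0)) ⊢ =a=> n1, =a=> n2, =b=> n3, =c=> n4, =c=> n5
  n1 = (0 + 0 + b.0) | c.(b.0 + 0 | 0) ⊢ =b=> n6, =c=> n7
  n2 = b.(0 | 0) ⊢ =b=> n8
  n3 = a.0 | c.a.0 ⊢ =a=> n9, =c=> n10
  n4 = a.(0 + 0 + b.0) | (b.0 + 0 | 0) ⊢ =a=> n7, =b=> n11
  n5 = b.a.0 | a.0 ⊢ =a=> n12, =b=> n10
  n6 = 0 | c.(b.0 + 0 | 0) ⊢ =c=> n13
  n7 = (0 + 0 + b.0) | (b.0 + 0 | 0) ⊢ =b=> n13, =b=> n14
  n8 = 0 | 0 ⊢ ·
  n9 = 0 | c.a.0 ⊢ =c=> n15
  n10 = a.0 | a.0 ⊢ =a=> n15, =a=> n16
  n11 = a.(0 + 0 + b.0) | 0 ⊢ =a=> n14
  n12 = b.a.0 | 0 ⊢ =b=> n16
  n13 = 0 | (b.0 + 0 | 0) ⊢ =b=> n8
  n14 = (0 + 0 + b.0) | 0 ⊢ =b=> n8
  n15 = 0 | a.0 ⊢ =a=> n8
  n16 = a.0 | 0 ⊢ =a=> n8
Coarsest stable partition (strong bisimilarity classes):
  B0 = {m0, n0}
  B1 = {m3, n3}
  B2 = {m10, n10}
  B3 = {m15, m16, n15, n16}
  B4 = {m8, n8}
  B5 = {m9, n9}
  B6 = {m13, m14, m2, n13, n14, n2}
  B7 = {m5, n5}
  B8 = {m12, n12}
  B9 = {m4, n4}
  B10 = {m7, n7}
  B11 = {m11, n11}
  B12 = {m1, n1}
  B13 = {m6, n6}
m0 ∈ B0, n0 ∈ B0 → same block

P ~ Q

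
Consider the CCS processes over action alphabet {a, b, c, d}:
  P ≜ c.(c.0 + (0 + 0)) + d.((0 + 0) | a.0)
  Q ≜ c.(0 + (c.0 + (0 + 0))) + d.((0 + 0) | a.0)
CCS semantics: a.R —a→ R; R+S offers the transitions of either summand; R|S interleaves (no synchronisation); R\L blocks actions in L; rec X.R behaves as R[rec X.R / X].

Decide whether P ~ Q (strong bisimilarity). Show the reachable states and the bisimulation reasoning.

P's transition system — 5 states:
  m0 = c.(c.0 + (0 + 0)) + d.((0 + 0) | a.0) has moves ··c··> m1, ··d··> m2
  m1 = c.0 + (0 + 0) has moves ··c··> m3
  m2 = (0 + 0) | a.0 has moves ··a··> m4
  m3 = 0 has moves ∅
  m4 = (0 + 0) | 0 has moves ∅
Q's transition system — 5 states:
  n0 = c.(0 + (c.0 + (0 + 0))) + d.((0 + 0) | a.0) has moves ··c··> n1, ··d··> n2
  n1 = 0 + (c.0 + (0 + 0)) has moves ··c··> n3
  n2 = (0 + 0) | a.0 has moves ··a··> n4
  n3 = 0 has moves ∅
  n4 = (0 + 0) | 0 has moves ∅
Partition-refinement fixed point:
  B0 = {m0, n0}
  B1 = {m1, n1}
  B2 = {m3, m4, n3, n4}
  B3 = {m2, n2}
m0 ∈ B0, n0 ∈ B0 → same block

YES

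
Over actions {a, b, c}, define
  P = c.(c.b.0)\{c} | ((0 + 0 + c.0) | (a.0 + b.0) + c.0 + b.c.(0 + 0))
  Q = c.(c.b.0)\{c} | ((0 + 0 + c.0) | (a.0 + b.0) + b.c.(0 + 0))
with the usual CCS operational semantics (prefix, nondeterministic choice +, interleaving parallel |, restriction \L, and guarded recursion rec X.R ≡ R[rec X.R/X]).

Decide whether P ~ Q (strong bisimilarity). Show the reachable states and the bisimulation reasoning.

not bisimilar

P's transition system — 14 states:
  s0 = c.(c.b.0)\{c} | ((0 + 0 + c.0) | (a.0 + b.0) + c.0 + b.c.(0 + 0)) → -a-> s1, -b-> s1, -b-> s2, -c-> s3, -c-> s4, -c-> s5
  s1 = c.(c.b.0)\{c} | ((0 + 0 + c.0) | 0) → -c-> s6, -c-> s7
  s2 = c.(c.b.0)\{c} | c.(0 + 0) → -c-> s8, -c-> s9
  s3 = (c.b.0)\{c} | ((0 + 0 + c.0) | (a.0 + b.0) + c.0 + b.c.(0 + 0)) → -a-> s6, -b-> s6, -b-> s8, -c-> s10, -c-> s11
  s4 = c.(c.b.0)\{c} | (0 | (a.0 + b.0)) → -a-> s7, -b-> s7, -c-> s10
  s5 = c.(c.b.0)\{c} | 0 → -c-> s11
  s6 = (c.b.0)\{c} | ((0 + 0 + c.0) | 0) → -c-> s12
  s7 = c.(c.b.0)\{c} | (0 | 0) → -c-> s12
  s8 = (c.b.0)\{c} | c.(0 + 0) → -c-> s13
  s9 = c.(c.b.0)\{c} | (0 + 0) → -c-> s13
  s10 = (c.b.0)\{c} | (0 | (a.0 + b.0)) → -a-> s12, -b-> s12
  s11 = (c.b.0)\{c} | 0 → ·
  s12 = (c.b.0)\{c} | (0 | 0) → ·
  s13 = (c.b.0)\{c} | (0 + 0) → ·
Q's transition system — 12 states:
  t0 = c.(c.b.0)\{c} | ((0 + 0 + c.0) | (a.0 + b.0) + b.c.(0 + 0)) → -a-> t1, -b-> t1, -b-> t2, -c-> t3, -c-> t4
  t1 = c.(c.b.0)\{c} | ((0 + 0 + c.0) | 0) → -c-> t5, -c-> t6
  t2 = c.(c.b.0)\{c} | c.(0 + 0) → -c-> t7, -c-> t8
  t3 = (c.b.0)\{c} | ((0 + 0 + c.0) | (a.0 + b.0) + b.c.(0 + 0)) → -a-> t5, -b-> t5, -b-> t7, -c-> t9
  t4 = c.(c.b.0)\{c} | (0 | (a.0 + b.0)) → -a-> t6, -b-> t6, -c-> t9
  t5 = (c.b.0)\{c} | ((0 + 0 + c.0) | 0) → -c-> t10
  t6 = c.(c.b.0)\{c} | (0 | 0) → -c-> t10
  t7 = (c.b.0)\{c} | c.(0 + 0) → -c-> t11
  t8 = c.(c.b.0)\{c} | (0 + 0) → -c-> t11
  t9 = (c.b.0)\{c} | (0 | (a.0 + b.0)) → -a-> t10, -b-> t10
  t10 = (c.b.0)\{c} | (0 | 0) → ·
  t11 = (c.b.0)\{c} | (0 + 0) → ·
Coarsest stable partition (strong bisimilarity classes):
  B0 = {s0}
  B1 = {s4, t3, t4}
  B2 = {s5, s6, s7, s8, s9, t5, t6, t7, t8}
  B3 = {s11, s12, s13, t10, t11}
  B4 = {s10, t9}
  B5 = {s3}
  B6 = {s1, s2, t1, t2}
  B7 = {t0}
s0 ∈ B0, t0 ∈ B7 → different blocks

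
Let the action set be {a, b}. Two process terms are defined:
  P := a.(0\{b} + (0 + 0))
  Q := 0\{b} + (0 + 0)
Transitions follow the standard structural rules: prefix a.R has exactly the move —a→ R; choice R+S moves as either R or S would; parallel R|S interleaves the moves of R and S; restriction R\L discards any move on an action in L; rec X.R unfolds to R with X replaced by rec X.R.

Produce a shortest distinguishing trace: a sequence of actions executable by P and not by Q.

a

LTS(P): 2 reachable states
  p0 = a.(0\{b} + (0 + 0)) ⊢ --a--▸ p1
  p1 = 0\{b} + (0 + 0) ⊢ ·
LTS(Q): 1 reachable states
  q0 = 0\{b} + (0 + 0) ⊢ ·
Executing a from P (initial set {p0}):
  step 1 (a): {p1}
  P completes σ.
Executing a from Q (initial set {q0}):
  step 1 (a): ∅  — Q cannot continue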